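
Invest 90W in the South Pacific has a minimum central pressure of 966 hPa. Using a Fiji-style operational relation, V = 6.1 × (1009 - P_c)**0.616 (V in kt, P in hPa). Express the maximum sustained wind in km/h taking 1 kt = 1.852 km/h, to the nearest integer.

115 km/h

ΔP = 1009 − 966 = 43 hPa.
V ≈ 6.1 × 43^0.616 = 6.1 × 10.144 ≈ 61.879 kt.
61.879 × 1.852 ≈ 114.60 km/h → 115 km/h.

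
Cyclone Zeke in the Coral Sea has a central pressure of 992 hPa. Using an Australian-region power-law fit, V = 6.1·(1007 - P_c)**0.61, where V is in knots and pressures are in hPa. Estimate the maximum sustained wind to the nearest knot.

32 kt

ΔP = 1007 − 992 = 15 hPa.
15^0.61 ≈ 5.217.
V ≈ 6.1 × 5.217 ≈ 31.8 kt.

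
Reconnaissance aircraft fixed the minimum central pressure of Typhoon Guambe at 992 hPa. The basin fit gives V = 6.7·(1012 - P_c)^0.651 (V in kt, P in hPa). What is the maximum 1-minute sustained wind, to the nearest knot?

ΔP = 1012 − 992 = 20 hPa.
20^0.651 ≈ 7.030.
V ≈ 6.7 × 7.030 ≈ 47.1 kt.

47 kt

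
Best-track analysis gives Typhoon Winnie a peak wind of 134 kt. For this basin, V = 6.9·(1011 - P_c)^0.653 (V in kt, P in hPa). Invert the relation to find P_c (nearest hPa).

ΔP = (V / 6.9)^(1/0.653) = (134/6.9)^1.531.
134/6.9 = 19.420; 19.420^1.531 ≈ 93.93 hPa.
P_c = 1011 − 93.93 = 917.07 ≈ 917 hPa.

917 hPa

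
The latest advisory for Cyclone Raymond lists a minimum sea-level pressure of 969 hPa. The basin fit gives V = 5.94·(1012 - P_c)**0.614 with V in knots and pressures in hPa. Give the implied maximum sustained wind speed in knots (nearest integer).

ΔP = 1012 − 969 = 43 hPa.
43^0.614 ≈ 10.068.
V ≈ 5.94 × 10.068 ≈ 59.8 kt.

60 kt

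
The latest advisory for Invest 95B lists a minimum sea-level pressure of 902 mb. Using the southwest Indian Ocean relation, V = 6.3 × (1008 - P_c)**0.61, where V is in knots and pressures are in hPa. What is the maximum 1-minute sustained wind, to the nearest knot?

108 kt

ΔP = 1008 − 902 = 106 mb.
106^0.61 ≈ 17.196.
V ≈ 6.3 × 17.196 ≈ 108.3 kt.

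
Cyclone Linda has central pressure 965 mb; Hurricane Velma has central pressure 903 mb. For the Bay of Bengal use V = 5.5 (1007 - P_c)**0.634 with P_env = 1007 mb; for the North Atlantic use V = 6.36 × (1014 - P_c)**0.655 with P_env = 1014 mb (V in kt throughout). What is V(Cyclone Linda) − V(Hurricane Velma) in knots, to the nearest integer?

-80 kt

Cyclone Linda: ΔP = 42; V ≈ 5.5 × 42^0.634 ≈ 58.82 kt.
Hurricane Velma: ΔP = 111; V ≈ 6.36 × 111^0.655 ≈ 139.04 kt.
Difference ≈ 58.82 − 139.04 = -80.22 → -80 kt.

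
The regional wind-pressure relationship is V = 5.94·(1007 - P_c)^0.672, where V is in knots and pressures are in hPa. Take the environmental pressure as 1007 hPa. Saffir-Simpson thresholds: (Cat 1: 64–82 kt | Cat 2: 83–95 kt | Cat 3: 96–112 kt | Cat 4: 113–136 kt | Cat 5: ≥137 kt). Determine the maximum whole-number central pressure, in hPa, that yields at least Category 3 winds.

Category 3 begins at V = 96 kt.
Required ΔP = (96/5.94)^(1/0.672) = 16.162^1.488 ≈ 62.86 hPa.
P_c ≤ 1007 − 62.86 = 944.14, so the highest integer P_c is 944 hPa.

944 hPa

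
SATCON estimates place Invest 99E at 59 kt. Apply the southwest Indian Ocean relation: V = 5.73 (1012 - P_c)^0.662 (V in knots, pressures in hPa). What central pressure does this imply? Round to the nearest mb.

ΔP = (V / 5.73)^(1/0.662) = (59/5.73)^1.511.
59/5.73 = 10.297; 10.297^1.511 ≈ 33.87 mb.
P_c = 1012 − 33.87 = 978.13 ≈ 978 mb.

978 mb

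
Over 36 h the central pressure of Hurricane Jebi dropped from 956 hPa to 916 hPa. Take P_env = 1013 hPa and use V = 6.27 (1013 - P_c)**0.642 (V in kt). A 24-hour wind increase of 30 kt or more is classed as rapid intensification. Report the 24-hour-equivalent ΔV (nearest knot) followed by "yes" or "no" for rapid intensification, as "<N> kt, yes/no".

23 kt, no

V₁: ΔP = 57, V ≈ 6.27 × 57^0.642 ≈ 84.05 kt.
V₂: ΔP = 97, V ≈ 6.27 × 97^0.642 ≈ 118.24 kt.
ΔV over 36 h = 34.19 kt → 24 h equivalent = 34.19 × 24/36 ≈ 22.79 kt.
23 kt < 30 kt ⇒ not rapid intensification.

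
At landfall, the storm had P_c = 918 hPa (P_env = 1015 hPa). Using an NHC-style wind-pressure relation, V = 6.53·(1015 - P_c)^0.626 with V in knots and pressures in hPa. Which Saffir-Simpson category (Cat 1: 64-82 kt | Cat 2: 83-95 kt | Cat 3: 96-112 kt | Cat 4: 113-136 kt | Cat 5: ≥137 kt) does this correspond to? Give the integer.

ΔP = 1015 − 918 = 97 hPa.
V ≈ 6.53 × 97^0.626 = 6.53 × 17.53 ≈ 114 kt.
114 kt falls in the Category 4 band.

4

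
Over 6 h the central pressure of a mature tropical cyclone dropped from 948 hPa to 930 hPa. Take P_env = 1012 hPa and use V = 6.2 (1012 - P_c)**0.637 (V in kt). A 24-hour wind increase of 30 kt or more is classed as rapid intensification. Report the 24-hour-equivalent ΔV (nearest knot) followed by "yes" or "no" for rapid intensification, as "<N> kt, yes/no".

60 kt, yes

V₁: ΔP = 64, V ≈ 6.2 × 64^0.637 ≈ 87.69 kt.
V₂: ΔP = 82, V ≈ 6.2 × 82^0.637 ≈ 102.68 kt.
ΔV over 6 h = 14.99 kt → 24 h equivalent = 14.99 × 24/6 ≈ 59.96 kt.
60 kt ≥ 30 kt ⇒ rapid intensification.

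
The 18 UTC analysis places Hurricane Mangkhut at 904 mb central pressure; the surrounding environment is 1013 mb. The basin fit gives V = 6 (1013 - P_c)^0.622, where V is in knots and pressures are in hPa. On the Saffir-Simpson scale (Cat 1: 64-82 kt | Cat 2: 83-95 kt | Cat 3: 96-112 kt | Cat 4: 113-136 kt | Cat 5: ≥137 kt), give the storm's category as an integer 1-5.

3

ΔP = 1013 − 904 = 109 mb.
V ≈ 6 × 109^0.622 = 6 × 18.50 ≈ 111 kt.
111 kt falls in the Category 3 band.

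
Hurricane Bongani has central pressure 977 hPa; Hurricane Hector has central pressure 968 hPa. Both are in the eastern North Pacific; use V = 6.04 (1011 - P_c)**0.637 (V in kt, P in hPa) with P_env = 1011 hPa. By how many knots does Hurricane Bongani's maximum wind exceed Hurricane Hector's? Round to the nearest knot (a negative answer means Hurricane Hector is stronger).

-9 kt

Hurricane Bongani: ΔP = 34; V ≈ 6.04 × 34^0.637 ≈ 57.09 kt.
Hurricane Hector: ΔP = 43; V ≈ 6.04 × 43^0.637 ≈ 66.31 kt.
Difference ≈ 57.09 − 66.31 = -9.22 → -9 kt.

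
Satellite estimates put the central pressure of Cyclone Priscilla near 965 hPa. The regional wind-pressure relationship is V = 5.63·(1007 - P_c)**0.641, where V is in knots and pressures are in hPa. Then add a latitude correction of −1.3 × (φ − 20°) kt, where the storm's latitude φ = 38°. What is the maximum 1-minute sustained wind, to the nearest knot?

38 kt

ΔP = 1007 − 965 = 42 hPa.
42^0.641 ≈ 10.977.
V ≈ 5.63 × 10.977 ≈ 61.8 kt.
Latitude correction: −1.3 × (38 − 20) = -23.4 kt.
Corrected V ≈ 38.4 kt → 38 kt.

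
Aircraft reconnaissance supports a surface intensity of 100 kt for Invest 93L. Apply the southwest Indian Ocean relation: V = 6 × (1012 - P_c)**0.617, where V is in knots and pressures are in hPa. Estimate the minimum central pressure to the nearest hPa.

916 hPa

ΔP = (V / 6)^(1/0.617) = (100/6)^1.621.
100/6 = 16.667; 16.667^1.621 ≈ 95.57 hPa.
P_c = 1012 − 95.57 = 916.43 ≈ 916 hPa.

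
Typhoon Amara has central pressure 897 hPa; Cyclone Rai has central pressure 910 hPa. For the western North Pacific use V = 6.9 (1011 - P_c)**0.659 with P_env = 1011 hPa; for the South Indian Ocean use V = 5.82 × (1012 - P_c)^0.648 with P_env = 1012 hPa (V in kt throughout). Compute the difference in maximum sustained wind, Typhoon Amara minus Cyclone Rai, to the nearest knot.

40 kt

Typhoon Amara: ΔP = 114; V ≈ 6.9 × 114^0.659 ≈ 156.44 kt.
Cyclone Rai: ΔP = 102; V ≈ 5.82 × 102^0.648 ≈ 116.55 kt.
Difference ≈ 156.44 − 116.55 = 39.89 → 40 kt.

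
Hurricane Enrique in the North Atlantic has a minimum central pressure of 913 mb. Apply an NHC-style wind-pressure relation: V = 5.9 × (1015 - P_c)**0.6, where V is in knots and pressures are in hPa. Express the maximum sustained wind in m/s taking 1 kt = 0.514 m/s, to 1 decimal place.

48.6 m/s

ΔP = 1015 − 913 = 102 mb.
V ≈ 5.9 × 102^0.6 = 5.9 × 16.038 ≈ 94.626 kt.
94.626 × 0.514 ≈ 48.64 m/s → 48.6 m/s.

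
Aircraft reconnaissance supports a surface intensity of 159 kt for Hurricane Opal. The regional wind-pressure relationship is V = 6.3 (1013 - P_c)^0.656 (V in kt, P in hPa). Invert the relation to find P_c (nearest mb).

876 mb

ΔP = (V / 6.3)^(1/0.656) = (159/6.3)^1.524.
159/6.3 = 25.238; 25.238^1.524 ≈ 137.18 mb.
P_c = 1013 − 137.18 = 875.82 ≈ 876 mb.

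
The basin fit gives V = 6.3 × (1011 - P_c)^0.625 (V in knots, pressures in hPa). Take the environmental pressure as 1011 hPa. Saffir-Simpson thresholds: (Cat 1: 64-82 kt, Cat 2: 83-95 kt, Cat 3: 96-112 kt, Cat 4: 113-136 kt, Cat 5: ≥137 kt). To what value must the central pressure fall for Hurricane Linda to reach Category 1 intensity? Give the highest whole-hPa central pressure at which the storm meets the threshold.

970 hPa

Category 1 begins at V = 64 kt.
Required ΔP = (64/6.3)^(1/0.625) = 10.159^1.600 ≈ 40.83 hPa.
P_c ≤ 1011 − 40.83 = 970.17, so the highest integer P_c is 970 hPa.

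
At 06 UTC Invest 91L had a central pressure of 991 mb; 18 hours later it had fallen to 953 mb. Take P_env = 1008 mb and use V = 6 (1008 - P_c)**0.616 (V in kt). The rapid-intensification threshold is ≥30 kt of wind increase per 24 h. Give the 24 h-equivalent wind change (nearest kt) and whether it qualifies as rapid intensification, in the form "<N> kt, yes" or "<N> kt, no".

49 kt, yes

V₁: ΔP = 17, V ≈ 6 × 17^0.616 ≈ 34.36 kt.
V₂: ΔP = 55, V ≈ 6 × 55^0.616 ≈ 70.83 kt.
ΔV over 18 h = 36.47 kt → 24 h equivalent = 36.47 × 24/18 ≈ 48.63 kt.
49 kt ≥ 30 kt ⇒ rapid intensification.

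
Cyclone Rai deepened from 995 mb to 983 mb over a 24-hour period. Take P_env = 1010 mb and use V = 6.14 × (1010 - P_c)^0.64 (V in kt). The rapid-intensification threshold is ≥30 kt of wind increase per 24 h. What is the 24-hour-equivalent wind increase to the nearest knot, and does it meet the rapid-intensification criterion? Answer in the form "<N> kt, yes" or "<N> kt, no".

16 kt, no

V₁: ΔP = 15, V ≈ 6.14 × 15^0.64 ≈ 34.74 kt.
V₂: ΔP = 27, V ≈ 6.14 × 27^0.64 ≈ 50.61 kt.
ΔV over 24 h = 15.87 kt → 24 h equivalent = 15.87 × 24/24 ≈ 15.87 kt.
16 kt < 30 kt ⇒ not rapid intensification.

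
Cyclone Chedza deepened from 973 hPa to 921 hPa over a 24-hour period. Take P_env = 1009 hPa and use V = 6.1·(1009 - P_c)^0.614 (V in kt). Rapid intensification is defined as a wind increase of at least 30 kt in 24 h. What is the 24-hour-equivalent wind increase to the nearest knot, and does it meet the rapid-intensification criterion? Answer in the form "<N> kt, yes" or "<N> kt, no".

V₁: ΔP = 36, V ≈ 6.1 × 36^0.614 ≈ 55.07 kt.
V₂: ΔP = 88, V ≈ 6.1 × 88^0.614 ≈ 95.33 kt.
ΔV over 24 h = 40.26 kt → 24 h equivalent = 40.26 × 24/24 ≈ 40.26 kt.
40 kt ≥ 30 kt ⇒ rapid intensification.

40 kt, yes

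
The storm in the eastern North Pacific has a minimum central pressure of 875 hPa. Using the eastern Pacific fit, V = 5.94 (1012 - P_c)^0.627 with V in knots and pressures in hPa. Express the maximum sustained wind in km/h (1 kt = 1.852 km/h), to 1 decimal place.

240.5 km/h

ΔP = 1012 − 875 = 137 hPa.
V ≈ 5.94 × 137^0.627 = 5.94 × 21.864 ≈ 129.870 kt.
129.870 × 1.852 ≈ 240.52 km/h → 240.5 km/h.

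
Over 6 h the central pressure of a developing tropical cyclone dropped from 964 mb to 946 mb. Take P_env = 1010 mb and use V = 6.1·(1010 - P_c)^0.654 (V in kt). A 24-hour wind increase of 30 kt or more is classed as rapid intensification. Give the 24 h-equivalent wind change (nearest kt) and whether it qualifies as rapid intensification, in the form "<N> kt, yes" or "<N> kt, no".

V₁: ΔP = 46, V ≈ 6.1 × 46^0.654 ≈ 74.61 kt.
V₂: ΔP = 64, V ≈ 6.1 × 64^0.654 ≈ 92.59 kt.
ΔV over 6 h = 17.98 kt → 24 h equivalent = 17.98 × 24/6 ≈ 71.92 kt.
72 kt ≥ 30 kt ⇒ rapid intensification.

72 kt, yes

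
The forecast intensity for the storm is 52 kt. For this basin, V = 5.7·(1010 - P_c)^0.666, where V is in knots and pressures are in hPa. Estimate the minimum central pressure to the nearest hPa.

ΔP = (V / 5.7)^(1/0.666) = (52/5.7)^1.502.
52/5.7 = 9.123; 9.123^1.502 ≈ 27.65 hPa.
P_c = 1010 − 27.65 = 982.35 ≈ 982 hPa.

982 hPa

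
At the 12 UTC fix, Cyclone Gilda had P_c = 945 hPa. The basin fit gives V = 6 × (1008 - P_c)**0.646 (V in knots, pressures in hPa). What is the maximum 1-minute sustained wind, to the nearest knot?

87 kt

ΔP = 1008 − 945 = 63 hPa.
63^0.646 ≈ 14.534.
V ≈ 6 × 14.534 ≈ 87.2 kt.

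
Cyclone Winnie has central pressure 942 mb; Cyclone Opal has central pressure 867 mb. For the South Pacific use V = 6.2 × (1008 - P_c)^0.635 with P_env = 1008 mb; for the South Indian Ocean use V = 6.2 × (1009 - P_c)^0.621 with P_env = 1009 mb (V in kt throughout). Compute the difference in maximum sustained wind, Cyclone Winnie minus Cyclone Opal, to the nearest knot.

Cyclone Winnie: ΔP = 66; V ≈ 6.2 × 66^0.635 ≈ 88.68 kt.
Cyclone Opal: ΔP = 142; V ≈ 6.2 × 142^0.621 ≈ 134.57 kt.
Difference ≈ 88.68 − 134.57 = -45.89 → -46 kt.

-46 kt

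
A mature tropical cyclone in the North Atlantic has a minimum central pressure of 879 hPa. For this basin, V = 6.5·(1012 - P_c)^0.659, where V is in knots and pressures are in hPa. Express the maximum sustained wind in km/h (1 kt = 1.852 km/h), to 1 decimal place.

ΔP = 1012 − 879 = 133 hPa.
V ≈ 6.5 × 133^0.659 = 6.5 × 25.097 ≈ 163.129 kt.
163.129 × 1.852 ≈ 302.12 km/h → 302.1 km/h.

302.1 km/h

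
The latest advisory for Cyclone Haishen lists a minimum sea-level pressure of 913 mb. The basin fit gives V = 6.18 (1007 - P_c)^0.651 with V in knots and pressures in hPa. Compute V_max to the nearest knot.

ΔP = 1007 − 913 = 94 mb.
94^0.651 ≈ 19.253.
V ≈ 6.18 × 19.253 ≈ 119.0 kt.

119 kt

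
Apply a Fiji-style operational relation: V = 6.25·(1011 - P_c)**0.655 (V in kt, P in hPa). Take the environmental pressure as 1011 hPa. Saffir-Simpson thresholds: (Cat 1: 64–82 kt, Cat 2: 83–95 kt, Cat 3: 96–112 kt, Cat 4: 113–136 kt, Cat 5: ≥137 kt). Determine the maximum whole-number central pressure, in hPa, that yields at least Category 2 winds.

Category 2 begins at V = 83 kt.
Required ΔP = (83/6.25)^(1/0.655) = 13.280^1.527 ≈ 51.86 hPa.
P_c ≤ 1011 − 51.86 = 959.14, so the highest integer P_c is 959 hPa.

959 hPa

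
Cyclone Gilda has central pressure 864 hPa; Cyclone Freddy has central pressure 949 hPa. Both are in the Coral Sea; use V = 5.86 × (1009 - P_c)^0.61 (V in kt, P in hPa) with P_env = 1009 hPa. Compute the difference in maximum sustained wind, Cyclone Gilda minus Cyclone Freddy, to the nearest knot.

Cyclone Gilda: ΔP = 145; V ≈ 5.86 × 145^0.61 ≈ 121.99 kt.
Cyclone Freddy: ΔP = 60; V ≈ 5.86 × 60^0.61 ≈ 71.21 kt.
Difference ≈ 121.99 − 71.21 = 50.78 → 51 kt.

51 kt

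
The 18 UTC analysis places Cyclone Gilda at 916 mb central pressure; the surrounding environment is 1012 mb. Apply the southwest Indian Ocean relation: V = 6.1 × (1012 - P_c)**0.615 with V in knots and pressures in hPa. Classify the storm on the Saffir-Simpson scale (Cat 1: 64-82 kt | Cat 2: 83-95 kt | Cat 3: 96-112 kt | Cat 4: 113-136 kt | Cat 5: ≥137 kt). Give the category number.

ΔP = 1012 − 916 = 96 mb.
V ≈ 6.1 × 96^0.615 = 6.1 × 16.56 ≈ 101 kt.
101 kt falls in the Category 3 band.

3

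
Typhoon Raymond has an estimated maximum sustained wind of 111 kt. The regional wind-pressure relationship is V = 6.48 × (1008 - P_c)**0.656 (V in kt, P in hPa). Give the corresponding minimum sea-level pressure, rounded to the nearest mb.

ΔP = (V / 6.48)^(1/0.656) = (111/6.48)^1.524.
111/6.48 = 17.130; 17.130^1.524 ≈ 75.98 mb.
P_c = 1008 − 75.98 = 932.02 ≈ 932 mb.

932 mb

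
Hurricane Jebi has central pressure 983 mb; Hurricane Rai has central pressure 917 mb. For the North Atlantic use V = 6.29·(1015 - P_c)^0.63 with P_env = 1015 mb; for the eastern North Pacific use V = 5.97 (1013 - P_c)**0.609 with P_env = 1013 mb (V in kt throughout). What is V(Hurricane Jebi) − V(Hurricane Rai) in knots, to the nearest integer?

-40 kt

Hurricane Jebi: ΔP = 32; V ≈ 6.29 × 32^0.63 ≈ 55.83 kt.
Hurricane Rai: ΔP = 96; V ≈ 5.97 × 96^0.609 ≈ 96.20 kt.
Difference ≈ 55.83 − 96.20 = -40.37 → -40 kt.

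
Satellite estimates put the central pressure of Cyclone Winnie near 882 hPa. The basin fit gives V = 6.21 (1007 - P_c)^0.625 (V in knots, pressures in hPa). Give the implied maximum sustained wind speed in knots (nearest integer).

127 kt

ΔP = 1007 − 882 = 125 hPa.
125^0.625 ≈ 20.444.
V ≈ 6.21 × 20.444 ≈ 127.0 kt.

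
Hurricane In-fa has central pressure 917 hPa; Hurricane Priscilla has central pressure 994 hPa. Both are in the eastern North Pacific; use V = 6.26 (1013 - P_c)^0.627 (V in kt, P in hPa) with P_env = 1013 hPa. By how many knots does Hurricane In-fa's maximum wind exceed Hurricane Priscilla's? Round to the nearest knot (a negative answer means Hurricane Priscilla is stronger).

70 kt

Hurricane In-fa: ΔP = 96; V ≈ 6.26 × 96^0.627 ≈ 109.51 kt.
Hurricane Priscilla: ΔP = 19; V ≈ 6.26 × 19^0.627 ≈ 39.66 kt.
Difference ≈ 109.51 − 39.66 = 69.85 → 70 kt.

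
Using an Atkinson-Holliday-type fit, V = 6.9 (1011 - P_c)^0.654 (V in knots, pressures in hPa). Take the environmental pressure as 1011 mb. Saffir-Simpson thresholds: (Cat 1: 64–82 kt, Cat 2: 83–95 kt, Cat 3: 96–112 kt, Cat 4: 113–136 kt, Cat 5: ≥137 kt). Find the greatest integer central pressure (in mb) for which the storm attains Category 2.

Category 2 begins at V = 83 kt.
Required ΔP = (83/6.9)^(1/0.654) = 12.029^1.529 ≈ 44.85 mb.
P_c ≤ 1011 − 44.85 = 966.15, so the highest integer P_c is 966 mb.

966 mb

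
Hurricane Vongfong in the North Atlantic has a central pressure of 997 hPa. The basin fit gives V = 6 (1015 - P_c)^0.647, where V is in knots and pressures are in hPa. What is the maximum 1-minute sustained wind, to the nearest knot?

39 kt

ΔP = 1015 − 997 = 18 hPa.
18^0.647 ≈ 6.489.
V ≈ 6 × 6.489 ≈ 38.9 kt.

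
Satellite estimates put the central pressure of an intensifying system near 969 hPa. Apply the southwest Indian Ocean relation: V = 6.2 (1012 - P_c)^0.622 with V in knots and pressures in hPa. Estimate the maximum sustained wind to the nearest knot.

64 kt

ΔP = 1012 − 969 = 43 hPa.
43^0.622 ≈ 10.376.
V ≈ 6.2 × 10.376 ≈ 64.3 kt.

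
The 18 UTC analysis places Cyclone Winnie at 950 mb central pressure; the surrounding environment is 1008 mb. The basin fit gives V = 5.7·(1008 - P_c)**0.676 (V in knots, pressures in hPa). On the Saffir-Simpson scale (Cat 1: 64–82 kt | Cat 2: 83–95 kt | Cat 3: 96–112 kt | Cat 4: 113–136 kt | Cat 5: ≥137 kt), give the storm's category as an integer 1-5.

2

ΔP = 1008 − 950 = 58 mb.
V ≈ 5.7 × 58^0.676 = 5.7 × 15.56 ≈ 89 kt.
89 kt falls in the Category 2 band.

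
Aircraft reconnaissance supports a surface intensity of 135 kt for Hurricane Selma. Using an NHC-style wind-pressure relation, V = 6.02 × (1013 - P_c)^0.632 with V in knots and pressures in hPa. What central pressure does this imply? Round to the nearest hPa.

876 hPa

ΔP = (V / 6.02)^(1/0.632) = (135/6.02)^1.582.
135/6.02 = 22.425; 22.425^1.582 ≈ 137.16 hPa.
P_c = 1013 − 137.16 = 875.84 ≈ 876 hPa.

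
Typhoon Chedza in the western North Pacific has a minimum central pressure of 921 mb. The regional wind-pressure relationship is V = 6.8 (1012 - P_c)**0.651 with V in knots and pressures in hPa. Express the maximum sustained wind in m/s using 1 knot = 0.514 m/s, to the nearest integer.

ΔP = 1012 − 921 = 91 mb.
V ≈ 6.8 × 91^0.651 = 6.8 × 18.851 ≈ 128.187 kt.
128.187 × 0.514 ≈ 65.89 m/s → 66 m/s.

66 m/s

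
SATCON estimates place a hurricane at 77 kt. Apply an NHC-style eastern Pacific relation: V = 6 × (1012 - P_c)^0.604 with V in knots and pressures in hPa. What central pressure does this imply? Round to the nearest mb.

ΔP = (V / 6)^(1/0.604) = (77/6)^1.656.
77/6 = 12.833; 12.833^1.656 ≈ 68.39 mb.
P_c = 1012 − 68.39 = 943.61 ≈ 944 mb.

944 mb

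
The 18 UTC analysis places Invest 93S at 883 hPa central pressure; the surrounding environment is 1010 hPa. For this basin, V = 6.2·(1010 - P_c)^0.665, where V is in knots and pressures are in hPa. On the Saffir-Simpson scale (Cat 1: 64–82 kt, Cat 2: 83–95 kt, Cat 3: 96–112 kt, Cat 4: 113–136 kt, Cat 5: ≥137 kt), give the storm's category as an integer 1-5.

ΔP = 1010 − 883 = 127 hPa.
V ≈ 6.2 × 127^0.665 = 6.2 × 25.06 ≈ 155 kt.
155 kt falls in the Category 5 band.

5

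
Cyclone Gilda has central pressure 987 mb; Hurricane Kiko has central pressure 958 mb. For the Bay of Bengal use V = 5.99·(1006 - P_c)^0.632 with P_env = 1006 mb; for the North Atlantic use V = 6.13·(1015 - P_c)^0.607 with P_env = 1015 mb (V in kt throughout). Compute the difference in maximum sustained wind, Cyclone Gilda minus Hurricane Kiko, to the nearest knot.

-33 kt

Cyclone Gilda: ΔP = 19; V ≈ 5.99 × 19^0.632 ≈ 38.51 kt.
Hurricane Kiko: ΔP = 57; V ≈ 6.13 × 57^0.607 ≈ 71.33 kt.
Difference ≈ 38.51 − 71.33 = -32.82 → -33 kt.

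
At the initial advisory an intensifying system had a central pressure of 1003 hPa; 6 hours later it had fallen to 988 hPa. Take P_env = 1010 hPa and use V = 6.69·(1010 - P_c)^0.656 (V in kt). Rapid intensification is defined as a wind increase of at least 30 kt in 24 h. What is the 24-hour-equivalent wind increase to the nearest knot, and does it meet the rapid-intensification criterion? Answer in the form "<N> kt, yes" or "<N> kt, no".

107 kt, yes

V₁: ΔP = 7, V ≈ 6.69 × 7^0.656 ≈ 23.98 kt.
V₂: ΔP = 22, V ≈ 6.69 × 22^0.656 ≈ 50.82 kt.
ΔV over 6 h = 26.84 kt → 24 h equivalent = 26.84 × 24/6 ≈ 107.36 kt.
107 kt ≥ 30 kt ⇒ rapid intensification.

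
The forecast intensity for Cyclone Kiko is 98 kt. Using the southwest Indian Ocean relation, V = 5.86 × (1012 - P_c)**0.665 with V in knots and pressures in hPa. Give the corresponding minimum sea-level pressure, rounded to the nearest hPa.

ΔP = (V / 5.86)^(1/0.665) = (98/5.86)^1.504.
98/5.86 = 16.724; 16.724^1.504 ≈ 69.12 hPa.
P_c = 1012 − 69.12 = 942.88 ≈ 943 hPa.

943 hPa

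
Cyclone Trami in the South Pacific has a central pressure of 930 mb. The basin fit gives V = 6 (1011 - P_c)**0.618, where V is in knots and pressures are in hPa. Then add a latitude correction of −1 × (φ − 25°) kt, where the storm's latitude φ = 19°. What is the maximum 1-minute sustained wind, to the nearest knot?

97 kt

ΔP = 1011 − 930 = 81 mb.
81^0.618 ≈ 15.116.
V ≈ 6 × 15.116 ≈ 90.7 kt.
Latitude correction: −1 × (19 − 25) = 6 kt.
Corrected V ≈ 96.7 kt → 97 kt.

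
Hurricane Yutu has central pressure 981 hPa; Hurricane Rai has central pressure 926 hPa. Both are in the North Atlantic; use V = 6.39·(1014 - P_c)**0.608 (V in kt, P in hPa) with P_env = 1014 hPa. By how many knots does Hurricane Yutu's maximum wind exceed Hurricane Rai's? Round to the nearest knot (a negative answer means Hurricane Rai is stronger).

Hurricane Yutu: ΔP = 33; V ≈ 6.39 × 33^0.608 ≈ 53.55 kt.
Hurricane Rai: ΔP = 88; V ≈ 6.39 × 88^0.608 ≈ 97.22 kt.
Difference ≈ 53.55 − 97.22 = -43.67 → -44 kt.

-44 kt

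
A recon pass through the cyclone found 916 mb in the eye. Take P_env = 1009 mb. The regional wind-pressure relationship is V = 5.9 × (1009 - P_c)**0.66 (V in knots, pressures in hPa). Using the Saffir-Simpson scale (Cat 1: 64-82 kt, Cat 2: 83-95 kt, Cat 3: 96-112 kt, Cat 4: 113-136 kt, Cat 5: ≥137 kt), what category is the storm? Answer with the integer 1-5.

4

ΔP = 1009 − 916 = 93 mb.
V ≈ 5.9 × 93^0.66 = 5.9 × 19.92 ≈ 118 kt.
118 kt falls in the Category 4 band.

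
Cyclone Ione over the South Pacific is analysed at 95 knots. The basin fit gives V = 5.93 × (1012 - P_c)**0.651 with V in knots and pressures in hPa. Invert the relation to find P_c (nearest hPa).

941 hPa

ΔP = (V / 5.93)^(1/0.651) = (95/5.93)^1.536.
95/5.93 = 16.020; 16.020^1.536 ≈ 70.87 hPa.
P_c = 1012 − 70.87 = 941.13 ≈ 941 hPa.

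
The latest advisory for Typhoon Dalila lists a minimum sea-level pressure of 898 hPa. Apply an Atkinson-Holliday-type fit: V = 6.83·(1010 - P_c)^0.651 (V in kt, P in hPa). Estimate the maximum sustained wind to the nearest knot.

ΔP = 1010 − 898 = 112 hPa.
112^0.651 ≈ 21.579.
V ≈ 6.83 × 21.579 ≈ 147.4 kt.

147 kt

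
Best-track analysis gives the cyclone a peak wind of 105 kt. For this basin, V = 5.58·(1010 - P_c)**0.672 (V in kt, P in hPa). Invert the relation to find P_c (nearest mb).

ΔP = (V / 5.58)^(1/0.672) = (105/5.58)^1.488.
105/5.58 = 18.817; 18.817^1.488 ≈ 78.82 mb.
P_c = 1010 − 78.82 = 931.18 ≈ 931 mb.

931 mb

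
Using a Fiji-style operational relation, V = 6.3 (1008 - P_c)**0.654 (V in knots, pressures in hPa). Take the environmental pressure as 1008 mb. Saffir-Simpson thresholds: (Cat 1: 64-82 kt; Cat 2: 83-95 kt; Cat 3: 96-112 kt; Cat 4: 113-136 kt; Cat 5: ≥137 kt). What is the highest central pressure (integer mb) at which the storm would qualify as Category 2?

956 mb

Category 2 begins at V = 83 kt.
Required ΔP = (83/6.3)^(1/0.654) = 13.175^1.529 ≈ 51.54 mb.
P_c ≤ 1008 − 51.54 = 956.46, so the highest integer P_c is 956 mb.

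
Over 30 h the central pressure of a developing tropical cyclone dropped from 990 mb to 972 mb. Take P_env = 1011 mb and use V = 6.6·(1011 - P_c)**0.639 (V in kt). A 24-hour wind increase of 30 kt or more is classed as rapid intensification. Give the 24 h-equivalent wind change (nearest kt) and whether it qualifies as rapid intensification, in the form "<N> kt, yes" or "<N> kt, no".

18 kt, no

V₁: ΔP = 21, V ≈ 6.6 × 21^0.639 ≈ 46.18 kt.
V₂: ΔP = 39, V ≈ 6.6 × 39^0.639 ≈ 68.59 kt.
ΔV over 30 h = 22.41 kt → 24 h equivalent = 22.41 × 24/30 ≈ 17.93 kt.
18 kt < 30 kt ⇒ not rapid intensification.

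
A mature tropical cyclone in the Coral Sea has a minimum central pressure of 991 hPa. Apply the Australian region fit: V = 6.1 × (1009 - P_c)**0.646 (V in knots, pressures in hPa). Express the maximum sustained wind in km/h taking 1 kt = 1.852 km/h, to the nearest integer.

ΔP = 1009 − 991 = 18 hPa.
V ≈ 6.1 × 18^0.646 = 6.1 × 6.470 ≈ 39.467 kt.
39.467 × 1.852 ≈ 73.09 km/h → 73 km/h.

73 km/h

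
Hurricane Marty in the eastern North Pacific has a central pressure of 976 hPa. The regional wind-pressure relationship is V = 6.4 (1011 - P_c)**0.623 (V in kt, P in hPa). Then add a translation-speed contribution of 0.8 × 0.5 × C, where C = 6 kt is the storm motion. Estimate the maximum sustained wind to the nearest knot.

ΔP = 1011 − 976 = 35 hPa.
35^0.623 ≈ 9.161.
V ≈ 6.4 × 9.161 ≈ 58.6 kt.
Translation term: 0.8 × 0.5 × 6 = 2.4 kt.
Corrected V ≈ 61 kt → 61 kt.

61 kt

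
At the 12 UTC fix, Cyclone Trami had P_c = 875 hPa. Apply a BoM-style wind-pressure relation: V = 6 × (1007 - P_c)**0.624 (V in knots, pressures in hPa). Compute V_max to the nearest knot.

126 kt

ΔP = 1007 − 875 = 132 hPa.
132^0.624 ≈ 21.049.
V ≈ 6 × 21.049 ≈ 126.3 kt.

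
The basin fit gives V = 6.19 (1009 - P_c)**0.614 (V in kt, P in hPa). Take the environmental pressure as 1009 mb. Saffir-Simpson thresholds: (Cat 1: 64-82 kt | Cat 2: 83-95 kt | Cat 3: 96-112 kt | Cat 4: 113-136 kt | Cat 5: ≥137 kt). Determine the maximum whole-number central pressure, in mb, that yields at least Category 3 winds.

Category 3 begins at V = 96 kt.
Required ΔP = (96/6.19)^(1/0.614) = 15.509^1.629 ≈ 86.91 mb.
P_c ≤ 1009 − 86.91 = 922.09, so the highest integer P_c is 922 mb.

922 mb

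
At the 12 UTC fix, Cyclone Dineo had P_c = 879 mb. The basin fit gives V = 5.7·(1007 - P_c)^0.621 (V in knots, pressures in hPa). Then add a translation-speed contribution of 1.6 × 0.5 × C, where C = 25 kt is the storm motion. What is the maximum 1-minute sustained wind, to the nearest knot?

ΔP = 1007 − 879 = 128 mb.
128^0.621 ≈ 20.351.
V ≈ 5.7 × 20.351 ≈ 116.0 kt.
Translation term: 1.6 × 0.5 × 25 = 20 kt.
Corrected V ≈ 136 kt → 136 kt.

136 kt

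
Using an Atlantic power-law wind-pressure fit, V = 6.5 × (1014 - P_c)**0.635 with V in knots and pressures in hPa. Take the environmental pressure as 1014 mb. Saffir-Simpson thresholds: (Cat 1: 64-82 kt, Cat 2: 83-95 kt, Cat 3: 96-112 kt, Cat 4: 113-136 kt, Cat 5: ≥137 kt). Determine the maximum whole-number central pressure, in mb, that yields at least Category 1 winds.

Category 1 begins at V = 64 kt.
Required ΔP = (64/6.5)^(1/0.635) = 9.846^1.575 ≈ 36.66 mb.
P_c ≤ 1014 − 36.66 = 977.34, so the highest integer P_c is 977 mb.

977 mb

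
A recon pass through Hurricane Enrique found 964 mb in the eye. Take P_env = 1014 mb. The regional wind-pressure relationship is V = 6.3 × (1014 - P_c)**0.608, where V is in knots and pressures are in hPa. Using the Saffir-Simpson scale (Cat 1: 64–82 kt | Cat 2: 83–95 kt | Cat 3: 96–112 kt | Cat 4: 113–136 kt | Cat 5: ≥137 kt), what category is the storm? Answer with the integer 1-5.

1

ΔP = 1014 − 964 = 50 mb.
V ≈ 6.3 × 50^0.608 = 6.3 × 10.79 ≈ 68 kt.
68 kt falls in the Category 1 band.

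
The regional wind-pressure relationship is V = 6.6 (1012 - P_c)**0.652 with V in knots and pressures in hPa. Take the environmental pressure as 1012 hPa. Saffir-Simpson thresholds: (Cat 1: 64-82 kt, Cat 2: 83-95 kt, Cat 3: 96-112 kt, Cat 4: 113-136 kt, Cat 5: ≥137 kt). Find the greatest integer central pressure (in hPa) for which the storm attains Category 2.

963 hPa

Category 2 begins at V = 83 kt.
Required ΔP = (83/6.6)^(1/0.652) = 12.576^1.534 ≈ 48.57 hPa.
P_c ≤ 1012 − 48.57 = 963.43, so the highest integer P_c is 963 hPa.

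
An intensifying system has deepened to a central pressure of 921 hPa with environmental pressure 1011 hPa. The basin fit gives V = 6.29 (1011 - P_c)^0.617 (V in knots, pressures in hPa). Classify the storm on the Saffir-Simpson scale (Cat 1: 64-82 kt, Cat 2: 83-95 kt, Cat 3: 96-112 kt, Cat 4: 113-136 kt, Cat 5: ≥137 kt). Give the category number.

3

ΔP = 1011 − 921 = 90 hPa.
V ≈ 6.29 × 90^0.617 = 6.29 × 16.06 ≈ 101 kt.
101 kt falls in the Category 3 band.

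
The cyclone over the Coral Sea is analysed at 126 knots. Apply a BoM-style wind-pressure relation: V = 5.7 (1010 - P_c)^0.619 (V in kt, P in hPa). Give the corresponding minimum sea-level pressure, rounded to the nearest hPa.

861 hPa

ΔP = (V / 5.7)^(1/0.619) = (126/5.7)^1.616.
126/5.7 = 22.105; 22.105^1.616 ≈ 148.61 hPa.
P_c = 1010 − 148.61 = 861.39 ≈ 861 hPa.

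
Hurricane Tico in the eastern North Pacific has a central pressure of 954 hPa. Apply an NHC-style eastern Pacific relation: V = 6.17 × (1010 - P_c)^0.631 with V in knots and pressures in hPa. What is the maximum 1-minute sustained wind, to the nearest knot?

78 kt

ΔP = 1010 − 954 = 56 hPa.
56^0.631 ≈ 12.680.
V ≈ 6.17 × 12.680 ≈ 78.2 kt.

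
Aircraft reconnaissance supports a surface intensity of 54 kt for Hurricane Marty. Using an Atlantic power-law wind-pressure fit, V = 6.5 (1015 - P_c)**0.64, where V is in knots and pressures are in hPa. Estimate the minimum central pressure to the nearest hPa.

ΔP = (V / 6.5)^(1/0.64) = (54/6.5)^1.562.
54/6.5 = 8.308; 8.308^1.562 ≈ 27.33 hPa.
P_c = 1015 − 27.33 = 987.67 ≈ 988 hPa.

988 hPa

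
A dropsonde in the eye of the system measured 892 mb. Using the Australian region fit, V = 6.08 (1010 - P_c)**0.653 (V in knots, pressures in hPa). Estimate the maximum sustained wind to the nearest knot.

ΔP = 1010 − 892 = 118 mb.
118^0.653 ≈ 22.539.
V ≈ 6.08 × 22.539 ≈ 137.0 kt.

137 kt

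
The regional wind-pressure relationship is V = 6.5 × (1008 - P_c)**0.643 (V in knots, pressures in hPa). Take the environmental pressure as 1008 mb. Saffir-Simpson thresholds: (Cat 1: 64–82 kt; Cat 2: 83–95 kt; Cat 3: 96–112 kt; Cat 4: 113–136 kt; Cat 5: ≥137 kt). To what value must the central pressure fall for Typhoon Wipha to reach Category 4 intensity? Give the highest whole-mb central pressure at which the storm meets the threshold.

Category 4 begins at V = 113 kt.
Required ΔP = (113/6.5)^(1/0.643) = 17.385^1.555 ≈ 84.86 mb.
P_c ≤ 1008 − 84.86 = 923.14, so the highest integer P_c is 923 mb.

923 mb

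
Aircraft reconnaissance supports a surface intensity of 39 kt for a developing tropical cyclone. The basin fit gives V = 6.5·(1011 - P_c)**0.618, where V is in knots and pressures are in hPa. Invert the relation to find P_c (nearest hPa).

ΔP = (V / 6.5)^(1/0.618) = (39/6.5)^1.618.
39/6.5 = 6.000; 6.000^1.618 ≈ 18.16 hPa.
P_c = 1011 − 18.16 = 992.84 ≈ 993 hPa.

993 hPa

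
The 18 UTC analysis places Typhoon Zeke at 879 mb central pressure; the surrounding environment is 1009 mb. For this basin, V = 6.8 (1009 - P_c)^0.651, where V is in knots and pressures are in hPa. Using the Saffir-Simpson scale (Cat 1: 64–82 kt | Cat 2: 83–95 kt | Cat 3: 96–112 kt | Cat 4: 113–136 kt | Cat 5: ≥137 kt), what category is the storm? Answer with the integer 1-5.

ΔP = 1009 − 879 = 130 mb.
V ≈ 6.8 × 130^0.651 = 6.8 × 23.78 ≈ 162 kt.
162 kt falls in the Category 5 band.

5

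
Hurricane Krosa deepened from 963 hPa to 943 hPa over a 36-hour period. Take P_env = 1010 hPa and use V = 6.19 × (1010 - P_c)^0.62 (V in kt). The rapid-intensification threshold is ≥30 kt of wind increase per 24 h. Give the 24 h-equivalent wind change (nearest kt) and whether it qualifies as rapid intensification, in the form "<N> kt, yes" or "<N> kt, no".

V₁: ΔP = 47, V ≈ 6.19 × 47^0.62 ≈ 67.36 kt.
V₂: ΔP = 67, V ≈ 6.19 × 67^0.62 ≈ 83.92 kt.
ΔV over 36 h = 16.56 kt → 24 h equivalent = 16.56 × 24/36 ≈ 11.04 kt.
11 kt < 30 kt ⇒ not rapid intensification.

11 kt, no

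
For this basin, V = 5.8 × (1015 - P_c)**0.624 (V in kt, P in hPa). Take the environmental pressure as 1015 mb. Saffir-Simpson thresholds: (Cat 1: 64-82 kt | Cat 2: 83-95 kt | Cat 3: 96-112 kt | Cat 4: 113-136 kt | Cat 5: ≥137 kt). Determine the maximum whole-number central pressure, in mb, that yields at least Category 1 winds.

968 mb

Category 1 begins at V = 64 kt.
Required ΔP = (64/5.8)^(1/0.624) = 11.034^1.603 ≈ 46.89 mb.
P_c ≤ 1015 − 46.89 = 968.11, so the highest integer P_c is 968 mb.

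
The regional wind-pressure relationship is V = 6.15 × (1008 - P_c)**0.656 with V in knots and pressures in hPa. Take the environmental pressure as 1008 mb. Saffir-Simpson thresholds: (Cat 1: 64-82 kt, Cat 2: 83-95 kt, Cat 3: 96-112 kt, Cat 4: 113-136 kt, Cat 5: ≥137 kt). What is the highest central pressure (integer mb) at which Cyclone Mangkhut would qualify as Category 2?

955 mb

Category 2 begins at V = 83 kt.
Required ΔP = (83/6.15)^(1/0.656) = 13.496^1.524 ≈ 52.83 mb.
P_c ≤ 1008 − 52.83 = 955.17, so the highest integer P_c is 955 mb.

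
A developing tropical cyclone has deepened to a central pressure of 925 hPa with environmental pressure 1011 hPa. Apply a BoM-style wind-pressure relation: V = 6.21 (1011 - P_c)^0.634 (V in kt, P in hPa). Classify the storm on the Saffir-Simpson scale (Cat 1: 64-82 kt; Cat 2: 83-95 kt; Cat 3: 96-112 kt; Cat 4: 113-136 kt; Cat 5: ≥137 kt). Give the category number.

3

ΔP = 1011 − 925 = 86 hPa.
V ≈ 6.21 × 86^0.634 = 6.21 × 16.85 ≈ 105 kt.
105 kt falls in the Category 3 band.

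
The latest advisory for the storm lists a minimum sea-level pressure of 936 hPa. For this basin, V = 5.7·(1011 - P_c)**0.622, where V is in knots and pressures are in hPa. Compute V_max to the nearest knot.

ΔP = 1011 − 936 = 75 hPa.
75^0.622 ≈ 14.665.
V ≈ 5.7 × 14.665 ≈ 83.6 kt.

84 kt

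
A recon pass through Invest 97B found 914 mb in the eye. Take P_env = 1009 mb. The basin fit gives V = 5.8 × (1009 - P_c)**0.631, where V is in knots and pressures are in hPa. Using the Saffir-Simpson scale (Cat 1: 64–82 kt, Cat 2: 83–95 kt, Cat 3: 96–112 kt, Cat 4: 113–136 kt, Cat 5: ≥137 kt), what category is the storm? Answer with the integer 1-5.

ΔP = 1009 − 914 = 95 mb.
V ≈ 5.8 × 95^0.631 = 5.8 × 17.70 ≈ 103 kt.
103 kt falls in the Category 3 band.

3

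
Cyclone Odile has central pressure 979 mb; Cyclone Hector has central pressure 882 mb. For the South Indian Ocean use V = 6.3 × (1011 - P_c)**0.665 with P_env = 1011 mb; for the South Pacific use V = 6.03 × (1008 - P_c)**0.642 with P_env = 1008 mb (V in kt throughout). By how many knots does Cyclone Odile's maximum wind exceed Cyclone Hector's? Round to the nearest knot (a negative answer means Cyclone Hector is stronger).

Cyclone Odile: ΔP = 32; V ≈ 6.3 × 32^0.665 ≈ 63.13 kt.
Cyclone Hector: ΔP = 126; V ≈ 6.03 × 126^0.642 ≈ 134.51 kt.
Difference ≈ 63.13 − 134.51 = -71.38 → -71 kt.

-71 kt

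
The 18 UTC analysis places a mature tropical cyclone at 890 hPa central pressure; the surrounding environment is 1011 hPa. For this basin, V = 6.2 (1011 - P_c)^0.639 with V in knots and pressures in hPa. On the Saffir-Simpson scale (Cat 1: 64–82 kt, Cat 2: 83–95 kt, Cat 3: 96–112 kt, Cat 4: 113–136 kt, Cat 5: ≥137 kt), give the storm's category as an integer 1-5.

ΔP = 1011 − 890 = 121 hPa.
V ≈ 6.2 × 121^0.639 = 6.2 × 21.42 ≈ 133 kt.
133 kt falls in the Category 4 band.

4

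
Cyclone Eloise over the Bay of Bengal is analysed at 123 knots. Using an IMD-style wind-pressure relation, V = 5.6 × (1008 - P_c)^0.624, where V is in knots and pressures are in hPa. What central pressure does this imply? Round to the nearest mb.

ΔP = (V / 5.6)^(1/0.624) = (123/5.6)^1.603.
123/5.6 = 21.964; 21.964^1.603 ≈ 141.31 mb.
P_c = 1008 − 141.31 = 866.69 ≈ 867 mb.

867 mb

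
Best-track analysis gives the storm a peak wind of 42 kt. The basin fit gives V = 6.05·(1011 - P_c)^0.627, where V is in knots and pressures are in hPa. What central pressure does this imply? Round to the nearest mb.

ΔP = (V / 6.05)^(1/0.627) = (42/6.05)^1.595.
42/6.05 = 6.942; 6.942^1.595 ≈ 21.98 mb.
P_c = 1011 − 21.98 = 989.02 ≈ 989 mb.

989 mb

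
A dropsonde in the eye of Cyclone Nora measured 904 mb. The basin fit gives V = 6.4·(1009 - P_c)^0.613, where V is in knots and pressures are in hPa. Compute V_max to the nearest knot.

111 kt

ΔP = 1009 − 904 = 105 mb.
105^0.613 ≈ 17.338.
V ≈ 6.4 × 17.338 ≈ 111.0 kt.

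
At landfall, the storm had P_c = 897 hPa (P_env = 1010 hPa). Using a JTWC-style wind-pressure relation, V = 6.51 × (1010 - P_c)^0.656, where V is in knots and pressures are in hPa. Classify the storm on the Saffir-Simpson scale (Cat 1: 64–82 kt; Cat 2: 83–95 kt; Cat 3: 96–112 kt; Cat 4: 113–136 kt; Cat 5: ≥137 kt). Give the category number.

5

ΔP = 1010 − 897 = 113 hPa.
V ≈ 6.51 × 113^0.656 = 6.51 × 22.22 ≈ 145 kt.
145 kt falls in the Category 5 band.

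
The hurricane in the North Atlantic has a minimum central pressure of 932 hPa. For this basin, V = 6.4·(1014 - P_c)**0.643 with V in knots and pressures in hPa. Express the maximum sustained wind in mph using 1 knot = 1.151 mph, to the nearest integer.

125 mph

ΔP = 1014 − 932 = 82 hPa.
V ≈ 6.4 × 82^0.643 = 6.4 × 17.005 ≈ 108.833 kt.
108.833 × 1.151 ≈ 125.27 mph → 125 mph.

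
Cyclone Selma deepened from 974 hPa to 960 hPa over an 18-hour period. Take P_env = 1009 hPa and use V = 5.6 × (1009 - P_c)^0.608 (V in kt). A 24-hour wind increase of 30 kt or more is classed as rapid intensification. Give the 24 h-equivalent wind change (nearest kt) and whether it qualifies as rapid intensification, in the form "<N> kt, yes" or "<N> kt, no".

15 kt, no

V₁: ΔP = 35, V ≈ 5.6 × 35^0.608 ≈ 48.64 kt.
V₂: ΔP = 49, V ≈ 5.6 × 49^0.608 ≈ 59.68 kt.
ΔV over 18 h = 11.04 kt → 24 h equivalent = 11.04 × 24/18 ≈ 14.72 kt.
15 kt < 30 kt ⇒ not rapid intensification.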